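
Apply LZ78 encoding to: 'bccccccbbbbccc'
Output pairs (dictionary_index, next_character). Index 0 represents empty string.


LZ78 encoding steps:
Dictionary: {0: ''}
Step 1: w='' (idx 0), next='b' -> output (0, 'b'), add 'b' as idx 1
Step 2: w='' (idx 0), next='c' -> output (0, 'c'), add 'c' as idx 2
Step 3: w='c' (idx 2), next='c' -> output (2, 'c'), add 'cc' as idx 3
Step 4: w='cc' (idx 3), next='c' -> output (3, 'c'), add 'ccc' as idx 4
Step 5: w='b' (idx 1), next='b' -> output (1, 'b'), add 'bb' as idx 5
Step 6: w='bb' (idx 5), next='c' -> output (5, 'c'), add 'bbc' as idx 6
Step 7: w='cc' (idx 3), end of input -> output (3, '')


Encoded: [(0, 'b'), (0, 'c'), (2, 'c'), (3, 'c'), (1, 'b'), (5, 'c'), (3, '')]


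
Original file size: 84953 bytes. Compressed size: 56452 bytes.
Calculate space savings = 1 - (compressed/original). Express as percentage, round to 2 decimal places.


ratio = compressed/original = 56452/84953 = 0.664509
savings = 1 - ratio = 1 - 0.664509 = 0.335491
as a percentage: 0.335491 * 100 = 33.55%

Space savings = 1 - 56452/84953 = 33.55%


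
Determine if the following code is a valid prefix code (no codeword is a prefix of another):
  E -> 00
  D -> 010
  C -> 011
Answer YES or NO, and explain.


Checking each pair (does one codeword prefix another?):
  E='00' vs D='010': no prefix
  E='00' vs C='011': no prefix
  D='010' vs E='00': no prefix
  D='010' vs C='011': no prefix
  C='011' vs E='00': no prefix
  C='011' vs D='010': no prefix
No violation found over all pairs.

YES -- this is a valid prefix code. No codeword is a prefix of any other codeword.


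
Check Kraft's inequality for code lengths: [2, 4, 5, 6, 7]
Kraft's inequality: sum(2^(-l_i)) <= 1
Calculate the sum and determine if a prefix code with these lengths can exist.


Sum = 2^(-2) + 2^(-4) + 2^(-5) + 2^(-6) + 2^(-7)
    = 0.25 + 0.0625 + 0.03125 + 0.015625 + 0.0078125
    = 47/128 = 0.3671875
Since 0.3671875 <= 1, Kraft's inequality IS satisfied.
A prefix code with these lengths CAN exist.

Kraft sum = 0.3671875. Satisfied.


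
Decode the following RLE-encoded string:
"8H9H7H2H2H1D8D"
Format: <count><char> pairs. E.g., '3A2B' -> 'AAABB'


Expanding each <count><char> pair:
  8H -> 'HHHHHHHH'
  9H -> 'HHHHHHHHH'
  7H -> 'HHHHHHH'
  2H -> 'HH'
  2H -> 'HH'
  1D -> 'D'
  8D -> 'DDDDDDDD'

Decoded = HHHHHHHHHHHHHHHHHHHHHHHHHHHHDDDDDDDDD


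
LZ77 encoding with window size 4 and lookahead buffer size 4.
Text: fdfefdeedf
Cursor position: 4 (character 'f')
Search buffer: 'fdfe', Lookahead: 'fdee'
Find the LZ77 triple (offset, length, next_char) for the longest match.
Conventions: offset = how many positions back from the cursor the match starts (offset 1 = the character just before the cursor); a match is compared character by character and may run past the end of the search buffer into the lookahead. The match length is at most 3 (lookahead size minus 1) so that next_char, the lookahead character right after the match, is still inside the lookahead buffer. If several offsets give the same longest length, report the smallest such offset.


Try each offset into the search buffer:
  offset=1 (pos 3, char 'e'): match length 0
  offset=2 (pos 2, char 'f'): match length 1
  offset=3 (pos 1, char 'd'): match length 0
  offset=4 (pos 0, char 'f'): match length 2
Longest match has length 2 at offset 4.
next_char = character at position 4 + 2 = 6 -> 'e'

Best match: offset=4, length=2 (matching 'fd' starting at position 0)
LZ77 triple: (4, 2, 'e')


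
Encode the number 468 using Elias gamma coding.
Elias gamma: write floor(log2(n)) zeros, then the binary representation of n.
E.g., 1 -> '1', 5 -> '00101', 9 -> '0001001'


num_bits = floor(log2(468)) + 1 = 9
leading_zeros = num_bits - 1 = 8
binary(468) = 111010100

Elias gamma(468) = '00000000' + '111010100' = 00000000111010100 (17 bits)


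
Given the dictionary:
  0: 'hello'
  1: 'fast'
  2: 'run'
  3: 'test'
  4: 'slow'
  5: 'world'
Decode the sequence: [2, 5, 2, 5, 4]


Look up each index in the dictionary:
  2 -> 'run'
  5 -> 'world'
  2 -> 'run'
  5 -> 'world'
  4 -> 'slow'

Decoded: "run world run world slow"


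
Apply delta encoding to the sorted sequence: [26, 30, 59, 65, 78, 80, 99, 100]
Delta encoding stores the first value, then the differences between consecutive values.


First value: 26
Deltas:
  30 - 26 = 4
  59 - 30 = 29
  65 - 59 = 6
  78 - 65 = 13
  80 - 78 = 2
  99 - 80 = 19
  100 - 99 = 1


Delta encoded: [26, 4, 29, 6, 13, 2, 19, 1]


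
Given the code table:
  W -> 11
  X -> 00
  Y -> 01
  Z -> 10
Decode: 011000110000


Decoding:
01 -> Y
10 -> Z
00 -> X
11 -> W
00 -> X
00 -> X


Result: YZXWXX


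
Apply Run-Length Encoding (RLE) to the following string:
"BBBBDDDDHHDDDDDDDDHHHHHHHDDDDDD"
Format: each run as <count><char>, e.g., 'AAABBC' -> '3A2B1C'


Scanning runs left to right:
  i=0: run of 'B' x 4 -> '4B'
  i=4: run of 'D' x 4 -> '4D'
  i=8: run of 'H' x 2 -> '2H'
  i=10: run of 'D' x 8 -> '8D'
  i=18: run of 'H' x 7 -> '7H'
  i=25: run of 'D' x 6 -> '6D'

RLE = 4B4D2H8D7H6D


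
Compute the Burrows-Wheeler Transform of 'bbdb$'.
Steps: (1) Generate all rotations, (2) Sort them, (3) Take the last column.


Rotations (sorted):
  0: $bbdb -> last char: b
  1: b$bbd -> last char: d
  2: bbdb$ -> last char: $
  3: bdb$b -> last char: b
  4: db$bb -> last char: b


BWT = bd$bb


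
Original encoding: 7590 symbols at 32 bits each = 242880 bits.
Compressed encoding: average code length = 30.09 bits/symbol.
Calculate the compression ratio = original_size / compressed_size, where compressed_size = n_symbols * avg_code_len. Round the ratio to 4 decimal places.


original_size = n_symbols * orig_bits = 7590 * 32 = 242880 bits
compressed_size = n_symbols * avg_code_len = 7590 * 30.09 = 228383.1 bits
ratio = original_size / compressed_size = 242880 / 228383.1 = 1.0635

Compression ratio = 1.0635


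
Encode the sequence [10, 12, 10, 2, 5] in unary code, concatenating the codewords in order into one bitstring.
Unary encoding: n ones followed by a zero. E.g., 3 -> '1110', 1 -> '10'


Encode each number as n ones followed by a terminating 0:
  10 -> 11111111110 (11 bits)
  12 -> 1111111111110 (13 bits)
  10 -> 11111111110 (11 bits)
  2 -> 110 (3 bits)
  5 -> 111110 (6 bits)
Total length = 11 + 13 + 11 + 3 + 6 = 44 bits.

Unary([10, 12, 10, 2, 5]) = 11111111110111111111111011111111110110111110 (44 bits)


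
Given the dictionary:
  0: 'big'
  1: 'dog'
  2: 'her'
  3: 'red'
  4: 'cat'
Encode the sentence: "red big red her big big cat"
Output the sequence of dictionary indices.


Look up each word in the dictionary:
  'red' -> 3
  'big' -> 0
  'red' -> 3
  'her' -> 2
  'big' -> 0
  'big' -> 0
  'cat' -> 4

Encoded: [3, 0, 3, 2, 0, 0, 4]


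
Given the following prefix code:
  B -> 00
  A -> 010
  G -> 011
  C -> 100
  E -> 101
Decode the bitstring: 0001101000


Decoding step by step:
Bits 00 -> B
Bits 011 -> G
Bits 010 -> A
Bits 00 -> B


Decoded message: BGAB


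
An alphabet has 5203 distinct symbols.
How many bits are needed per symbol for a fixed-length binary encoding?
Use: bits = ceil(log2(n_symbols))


log2(5203) = 12.3451
Bracket: 2^12 = 4096 < 5203 <= 2^13 = 8192
So ceil(log2(5203)) = 13

bits = ceil(log2(5203)) = ceil(12.3451) = 13 bits


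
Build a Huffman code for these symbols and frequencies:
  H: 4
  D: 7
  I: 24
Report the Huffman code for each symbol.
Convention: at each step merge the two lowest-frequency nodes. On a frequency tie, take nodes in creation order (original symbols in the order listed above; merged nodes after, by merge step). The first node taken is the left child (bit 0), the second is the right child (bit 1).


Huffman tree construction:
Step 1: Merge H(4) + D(7) = 11
Step 2: Merge (H+D)(11) + I(24) = 35
Read each symbol's code off the tree from the root (left child = 0, right child = 1).

Codes:
  H: 00 (length 2)
  D: 01 (length 2)
  I: 1 (length 1)
Average code length: 46/35 = 1.3143 bits/symbol


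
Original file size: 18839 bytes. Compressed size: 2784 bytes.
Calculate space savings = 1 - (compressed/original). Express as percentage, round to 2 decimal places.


ratio = compressed/original = 2784/18839 = 0.147779
savings = 1 - ratio = 1 - 0.147779 = 0.852221
as a percentage: 0.852221 * 100 = 85.22%

Space savings = 1 - 2784/18839 = 85.22%


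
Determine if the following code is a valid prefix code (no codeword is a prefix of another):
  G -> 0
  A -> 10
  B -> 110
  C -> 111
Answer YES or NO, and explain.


Checking each pair (does one codeword prefix another?):
  G='0' vs A='10': no prefix
  G='0' vs B='110': no prefix
  G='0' vs C='111': no prefix
  A='10' vs G='0': no prefix
  A='10' vs B='110': no prefix
  A='10' vs C='111': no prefix
  B='110' vs G='0': no prefix
  B='110' vs A='10': no prefix
  B='110' vs C='111': no prefix
  C='111' vs G='0': no prefix
  C='111' vs A='10': no prefix
  C='111' vs B='110': no prefix
No violation found over all pairs.

YES -- this is a valid prefix code. No codeword is a prefix of any other codeword.


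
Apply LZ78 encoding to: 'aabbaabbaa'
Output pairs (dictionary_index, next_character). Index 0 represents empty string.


LZ78 encoding steps:
Dictionary: {0: ''}
Step 1: w='' (idx 0), next='a' -> output (0, 'a'), add 'a' as idx 1
Step 2: w='a' (idx 1), next='b' -> output (1, 'b'), add 'ab' as idx 2
Step 3: w='' (idx 0), next='b' -> output (0, 'b'), add 'b' as idx 3
Step 4: w='a' (idx 1), next='a' -> output (1, 'a'), add 'aa' as idx 4
Step 5: w='b' (idx 3), next='b' -> output (3, 'b'), add 'bb' as idx 5
Step 6: w='aa' (idx 4), end of input -> output (4, '')


Encoded: [(0, 'a'), (1, 'b'), (0, 'b'), (1, 'a'), (3, 'b'), (4, '')]


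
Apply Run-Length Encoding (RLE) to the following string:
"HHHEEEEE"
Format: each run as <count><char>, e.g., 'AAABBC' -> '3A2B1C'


Scanning runs left to right:
  i=0: run of 'H' x 3 -> '3H'
  i=3: run of 'E' x 5 -> '5E'

RLE = 3H5E


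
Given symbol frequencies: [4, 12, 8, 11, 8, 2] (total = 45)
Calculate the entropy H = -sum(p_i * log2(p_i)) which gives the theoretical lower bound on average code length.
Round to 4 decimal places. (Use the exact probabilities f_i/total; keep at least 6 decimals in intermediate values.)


Per-symbol terms -p_i * log2(p_i) with p_i = f_i/45:
  p = 4/45 = 0.088889: log2(p) = -3.491853, -p*log2(p) = 0.310387
  p = 12/45 = 0.266667: log2(p) = -1.906891, -p*log2(p) = 0.508504
  p = 8/45 = 0.177778: log2(p) = -2.491853, -p*log2(p) = 0.442996
  p = 11/45 = 0.244444: log2(p) = -2.032421, -p*log2(p) = 0.496814
  p = 8/45 = 0.177778: log2(p) = -2.491853, -p*log2(p) = 0.442996
  p = 2/45 = 0.044444: log2(p) = -4.491853, -p*log2(p) = 0.199638
H = 0.310387 + 0.508504 + 0.442996 + 0.496814 + 0.442996 + 0.199638 = 2.401335

H = 2.4013 bits/symbol


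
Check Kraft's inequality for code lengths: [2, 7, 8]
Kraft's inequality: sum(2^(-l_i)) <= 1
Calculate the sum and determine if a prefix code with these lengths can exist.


Sum = 2^(-2) + 2^(-7) + 2^(-8)
    = 0.25 + 0.0078125 + 0.00390625
    = 67/256 = 0.26171875
Since 0.26171875 <= 1, Kraft's inequality IS satisfied.
A prefix code with these lengths CAN exist.

Kraft sum = 0.26171875. Satisfied.


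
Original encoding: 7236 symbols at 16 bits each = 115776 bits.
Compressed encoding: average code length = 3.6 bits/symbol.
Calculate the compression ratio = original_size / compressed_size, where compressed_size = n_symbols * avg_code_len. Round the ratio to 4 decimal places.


original_size = n_symbols * orig_bits = 7236 * 16 = 115776 bits
compressed_size = n_symbols * avg_code_len = 7236 * 3.6 = 26049.6 bits
ratio = original_size / compressed_size = 115776 / 26049.6 = 4.4444

Compression ratio = 4.4444


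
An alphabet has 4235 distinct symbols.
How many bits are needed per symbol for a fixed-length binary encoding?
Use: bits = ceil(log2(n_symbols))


log2(4235) = 12.0481
Bracket: 2^12 = 4096 < 4235 <= 2^13 = 8192
So ceil(log2(4235)) = 13

bits = ceil(log2(4235)) = ceil(12.0481) = 13 bits


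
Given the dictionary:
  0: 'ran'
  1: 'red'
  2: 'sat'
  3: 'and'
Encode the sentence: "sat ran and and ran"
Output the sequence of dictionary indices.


Look up each word in the dictionary:
  'sat' -> 2
  'ran' -> 0
  'and' -> 3
  'and' -> 3
  'ran' -> 0

Encoded: [2, 0, 3, 3, 0]


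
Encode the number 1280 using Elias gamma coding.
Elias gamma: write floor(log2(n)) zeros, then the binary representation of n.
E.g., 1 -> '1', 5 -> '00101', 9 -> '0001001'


num_bits = floor(log2(1280)) + 1 = 11
leading_zeros = num_bits - 1 = 10
binary(1280) = 10100000000

Elias gamma(1280) = '0000000000' + '10100000000' = 000000000010100000000 (21 bits)


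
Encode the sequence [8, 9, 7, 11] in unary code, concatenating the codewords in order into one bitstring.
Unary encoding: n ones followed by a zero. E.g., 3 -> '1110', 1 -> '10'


Encode each number as n ones followed by a terminating 0:
  8 -> 111111110 (9 bits)
  9 -> 1111111110 (10 bits)
  7 -> 11111110 (8 bits)
  11 -> 111111111110 (12 bits)
Total length = 9 + 10 + 8 + 12 = 39 bits.

Unary([8, 9, 7, 11]) = 111111110111111111011111110111111111110 (39 bits)


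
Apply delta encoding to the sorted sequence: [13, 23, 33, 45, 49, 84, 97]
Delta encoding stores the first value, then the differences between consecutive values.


First value: 13
Deltas:
  23 - 13 = 10
  33 - 23 = 10
  45 - 33 = 12
  49 - 45 = 4
  84 - 49 = 35
  97 - 84 = 13


Delta encoded: [13, 10, 10, 12, 4, 35, 13]


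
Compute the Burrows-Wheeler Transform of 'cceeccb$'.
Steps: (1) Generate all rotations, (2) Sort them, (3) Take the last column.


Rotations (sorted):
  0: $cceeccb -> last char: b
  1: b$cceecc -> last char: c
  2: cb$cceec -> last char: c
  3: ccb$ccee -> last char: e
  4: cceeccb$ -> last char: $
  5: ceeccb$c -> last char: c
  6: eccb$cce -> last char: e
  7: eeccb$cc -> last char: c


BWT = bcce$cec


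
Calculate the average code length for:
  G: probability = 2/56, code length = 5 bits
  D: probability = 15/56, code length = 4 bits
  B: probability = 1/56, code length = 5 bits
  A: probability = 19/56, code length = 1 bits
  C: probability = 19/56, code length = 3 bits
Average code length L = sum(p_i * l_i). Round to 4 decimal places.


Weighted contributions p_i * l_i:
  G: (2/56) * 5 = 10/56
  D: (15/56) * 4 = 60/56
  B: (1/56) * 5 = 5/56
  A: (19/56) * 1 = 19/56
  C: (19/56) * 3 = 57/56
Sum = (10 + 60 + 5 + 19 + 57)/56 = 151/56

L = 151/56 = 2.6964 bits/symbol


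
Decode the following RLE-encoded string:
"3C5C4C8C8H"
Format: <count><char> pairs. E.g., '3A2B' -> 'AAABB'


Expanding each <count><char> pair:
  3C -> 'CCC'
  5C -> 'CCCCC'
  4C -> 'CCCC'
  8C -> 'CCCCCCCC'
  8H -> 'HHHHHHHH'

Decoded = CCCCCCCCCCCCCCCCCCCCHHHHHHHH


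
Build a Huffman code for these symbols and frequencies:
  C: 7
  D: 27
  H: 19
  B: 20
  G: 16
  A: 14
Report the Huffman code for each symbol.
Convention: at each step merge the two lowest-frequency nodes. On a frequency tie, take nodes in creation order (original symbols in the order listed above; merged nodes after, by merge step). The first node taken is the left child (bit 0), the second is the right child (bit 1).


Huffman tree construction:
Step 1: Merge C(7) + A(14) = 21
Step 2: Merge G(16) + H(19) = 35
Step 3: Merge B(20) + (C+A)(21) = 41
Step 4: Merge D(27) + (G+H)(35) = 62
Step 5: Merge (B+(C+A))(41) + (D+(G+H))(62) = 103
Read each symbol's code off the tree from the root (left child = 0, right child = 1).

Codes:
  C: 010 (length 3)
  D: 10 (length 2)
  H: 111 (length 3)
  B: 00 (length 2)
  G: 110 (length 3)
  A: 011 (length 3)
Average code length: 262/103 = 2.5437 bits/symbol


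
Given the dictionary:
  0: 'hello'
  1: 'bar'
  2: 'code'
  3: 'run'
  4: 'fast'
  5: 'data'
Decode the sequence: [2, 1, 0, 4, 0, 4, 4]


Look up each index in the dictionary:
  2 -> 'code'
  1 -> 'bar'
  0 -> 'hello'
  4 -> 'fast'
  0 -> 'hello'
  4 -> 'fast'
  4 -> 'fast'

Decoded: "code bar hello fast hello fast fast"


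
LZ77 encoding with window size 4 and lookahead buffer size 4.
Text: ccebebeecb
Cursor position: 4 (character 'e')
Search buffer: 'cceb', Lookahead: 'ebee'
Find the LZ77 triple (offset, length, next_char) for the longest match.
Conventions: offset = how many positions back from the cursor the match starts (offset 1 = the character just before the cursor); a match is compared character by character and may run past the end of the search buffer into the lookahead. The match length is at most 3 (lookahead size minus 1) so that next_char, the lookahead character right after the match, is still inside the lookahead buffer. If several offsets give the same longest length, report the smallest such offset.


Try each offset into the search buffer:
  offset=1 (pos 3, char 'b'): match length 0
  offset=2 (pos 2, char 'e'): match length 3
  offset=3 (pos 1, char 'c'): match length 0
  offset=4 (pos 0, char 'c'): match length 0
Longest match has length 3 at offset 2.
next_char = character at position 4 + 3 = 7 -> 'e'

Best match: offset=2, length=3 (matching 'ebe' starting at position 2)
LZ77 triple: (2, 3, 'e')


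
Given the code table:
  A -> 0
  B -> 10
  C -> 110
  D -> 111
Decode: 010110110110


Decoding:
0 -> A
10 -> B
110 -> C
110 -> C
110 -> C


Result: ABCCC


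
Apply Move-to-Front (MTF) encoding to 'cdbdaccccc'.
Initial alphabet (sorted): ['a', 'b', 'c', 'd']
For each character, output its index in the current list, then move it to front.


MTF encoding:
'c': index 2 in ['a', 'b', 'c', 'd'] -> ['c', 'a', 'b', 'd']
'd': index 3 in ['c', 'a', 'b', 'd'] -> ['d', 'c', 'a', 'b']
'b': index 3 in ['d', 'c', 'a', 'b'] -> ['b', 'd', 'c', 'a']
'd': index 1 in ['b', 'd', 'c', 'a'] -> ['d', 'b', 'c', 'a']
'a': index 3 in ['d', 'b', 'c', 'a'] -> ['a', 'd', 'b', 'c']
'c': index 3 in ['a', 'd', 'b', 'c'] -> ['c', 'a', 'd', 'b']
'c': index 0 in ['c', 'a', 'd', 'b'] -> ['c', 'a', 'd', 'b']
'c': index 0 in ['c', 'a', 'd', 'b'] -> ['c', 'a', 'd', 'b']
'c': index 0 in ['c', 'a', 'd', 'b'] -> ['c', 'a', 'd', 'b']
'c': index 0 in ['c', 'a', 'd', 'b'] -> ['c', 'a', 'd', 'b']


Output: [2, 3, 3, 1, 3, 3, 0, 0, 0, 0]


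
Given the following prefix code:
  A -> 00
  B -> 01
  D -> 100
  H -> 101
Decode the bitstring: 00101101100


Decoding step by step:
Bits 00 -> A
Bits 101 -> H
Bits 101 -> H
Bits 100 -> D


Decoded message: AHHD


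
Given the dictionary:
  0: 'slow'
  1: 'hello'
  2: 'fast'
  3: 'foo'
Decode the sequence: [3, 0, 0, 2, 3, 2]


Look up each index in the dictionary:
  3 -> 'foo'
  0 -> 'slow'
  0 -> 'slow'
  2 -> 'fast'
  3 -> 'foo'
  2 -> 'fast'

Decoded: "foo slow slow fast foo fast"


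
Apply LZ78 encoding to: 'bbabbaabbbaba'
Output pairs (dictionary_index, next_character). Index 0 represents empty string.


LZ78 encoding steps:
Dictionary: {0: ''}
Step 1: w='' (idx 0), next='b' -> output (0, 'b'), add 'b' as idx 1
Step 2: w='b' (idx 1), next='a' -> output (1, 'a'), add 'ba' as idx 2
Step 3: w='b' (idx 1), next='b' -> output (1, 'b'), add 'bb' as idx 3
Step 4: w='' (idx 0), next='a' -> output (0, 'a'), add 'a' as idx 4
Step 5: w='a' (idx 4), next='b' -> output (4, 'b'), add 'ab' as idx 5
Step 6: w='bb' (idx 3), next='a' -> output (3, 'a'), add 'bba' as idx 6
Step 7: w='ba' (idx 2), end of input -> output (2, '')


Encoded: [(0, 'b'), (1, 'a'), (1, 'b'), (0, 'a'), (4, 'b'), (3, 'a'), (2, '')]


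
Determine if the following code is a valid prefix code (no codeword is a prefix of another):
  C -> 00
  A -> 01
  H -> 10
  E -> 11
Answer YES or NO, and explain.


Checking each pair (does one codeword prefix another?):
  C='00' vs A='01': no prefix
  C='00' vs H='10': no prefix
  C='00' vs E='11': no prefix
  A='01' vs C='00': no prefix
  A='01' vs H='10': no prefix
  A='01' vs E='11': no prefix
  H='10' vs C='00': no prefix
  H='10' vs A='01': no prefix
  H='10' vs E='11': no prefix
  E='11' vs C='00': no prefix
  E='11' vs A='01': no prefix
  E='11' vs H='10': no prefix
No violation found over all pairs.

YES -- this is a valid prefix code. No codeword is a prefix of any other codeword.


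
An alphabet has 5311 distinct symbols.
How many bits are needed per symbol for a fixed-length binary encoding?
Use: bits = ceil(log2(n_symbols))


log2(5311) = 12.3748
Bracket: 2^12 = 4096 < 5311 <= 2^13 = 8192
So ceil(log2(5311)) = 13

bits = ceil(log2(5311)) = ceil(12.3748) = 13 bits


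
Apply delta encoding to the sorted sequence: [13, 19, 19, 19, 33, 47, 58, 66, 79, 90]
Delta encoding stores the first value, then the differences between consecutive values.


First value: 13
Deltas:
  19 - 13 = 6
  19 - 19 = 0
  19 - 19 = 0
  33 - 19 = 14
  47 - 33 = 14
  58 - 47 = 11
  66 - 58 = 8
  79 - 66 = 13
  90 - 79 = 11


Delta encoded: [13, 6, 0, 0, 14, 14, 11, 8, 13, 11]


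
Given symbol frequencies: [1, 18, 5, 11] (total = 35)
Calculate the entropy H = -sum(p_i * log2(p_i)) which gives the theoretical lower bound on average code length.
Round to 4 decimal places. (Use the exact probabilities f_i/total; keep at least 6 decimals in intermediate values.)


Per-symbol terms -p_i * log2(p_i) with p_i = f_i/35:
  p = 1/35 = 0.028571: log2(p) = -5.129283, -p*log2(p) = 0.146551
  p = 18/35 = 0.514286: log2(p) = -0.959358, -p*log2(p) = 0.493384
  p = 5/35 = 0.142857: log2(p) = -2.807355, -p*log2(p) = 0.401051
  p = 11/35 = 0.314286: log2(p) = -1.669851, -p*log2(p) = 0.524810
H = 0.146551 + 0.493384 + 0.401051 + 0.524810 = 1.565796

H = 1.5658 bits/symbol


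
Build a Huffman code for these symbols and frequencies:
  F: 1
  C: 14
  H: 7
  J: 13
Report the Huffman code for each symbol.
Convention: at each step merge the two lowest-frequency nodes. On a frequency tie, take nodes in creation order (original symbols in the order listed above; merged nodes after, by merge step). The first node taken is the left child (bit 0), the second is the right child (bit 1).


Huffman tree construction:
Step 1: Merge F(1) + H(7) = 8
Step 2: Merge (F+H)(8) + J(13) = 21
Step 3: Merge C(14) + ((F+H)+J)(21) = 35
Read each symbol's code off the tree from the root (left child = 0, right child = 1).

Codes:
  F: 100 (length 3)
  C: 0 (length 1)
  H: 101 (length 3)
  J: 11 (length 2)
Average code length: 64/35 = 1.8286 bits/symbol


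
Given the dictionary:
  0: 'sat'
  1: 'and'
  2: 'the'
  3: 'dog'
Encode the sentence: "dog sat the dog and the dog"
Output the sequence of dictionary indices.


Look up each word in the dictionary:
  'dog' -> 3
  'sat' -> 0
  'the' -> 2
  'dog' -> 3
  'and' -> 1
  'the' -> 2
  'dog' -> 3

Encoded: [3, 0, 2, 3, 1, 2, 3]


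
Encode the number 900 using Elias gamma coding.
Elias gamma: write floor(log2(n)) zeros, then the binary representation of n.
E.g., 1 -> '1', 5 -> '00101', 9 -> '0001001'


num_bits = floor(log2(900)) + 1 = 10
leading_zeros = num_bits - 1 = 9
binary(900) = 1110000100

Elias gamma(900) = '000000000' + '1110000100' = 0000000001110000100 (19 bits)


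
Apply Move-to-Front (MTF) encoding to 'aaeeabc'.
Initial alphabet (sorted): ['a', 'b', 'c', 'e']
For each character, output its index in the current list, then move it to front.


MTF encoding:
'a': index 0 in ['a', 'b', 'c', 'e'] -> ['a', 'b', 'c', 'e']
'a': index 0 in ['a', 'b', 'c', 'e'] -> ['a', 'b', 'c', 'e']
'e': index 3 in ['a', 'b', 'c', 'e'] -> ['e', 'a', 'b', 'c']
'e': index 0 in ['e', 'a', 'b', 'c'] -> ['e', 'a', 'b', 'c']
'a': index 1 in ['e', 'a', 'b', 'c'] -> ['a', 'e', 'b', 'c']
'b': index 2 in ['a', 'e', 'b', 'c'] -> ['b', 'a', 'e', 'c']
'c': index 3 in ['b', 'a', 'e', 'c'] -> ['c', 'b', 'a', 'e']


Output: [0, 0, 3, 0, 1, 2, 3]


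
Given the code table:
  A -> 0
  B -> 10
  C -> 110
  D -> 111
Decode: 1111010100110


Decoding:
111 -> D
10 -> B
10 -> B
10 -> B
0 -> A
110 -> C


Result: DBBBAC


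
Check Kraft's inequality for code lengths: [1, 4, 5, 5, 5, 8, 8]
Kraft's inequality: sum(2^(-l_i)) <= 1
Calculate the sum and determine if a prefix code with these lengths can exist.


Sum = 2^(-1) + 2^(-4) + 2^(-5) + 2^(-5) + 2^(-5) + 2^(-8) + 2^(-8)
    = 0.5 + 0.0625 + 0.03125 + 0.03125 + 0.03125 + 0.00390625 + 0.00390625
    = 170/256 = 0.6640625
Since 0.6640625 <= 1, Kraft's inequality IS satisfied.
A prefix code with these lengths CAN exist.

Kraft sum = 0.6640625. Satisfied.


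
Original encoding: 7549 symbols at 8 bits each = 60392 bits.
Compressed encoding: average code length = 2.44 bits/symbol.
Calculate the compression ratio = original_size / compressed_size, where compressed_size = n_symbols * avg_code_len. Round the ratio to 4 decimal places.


original_size = n_symbols * orig_bits = 7549 * 8 = 60392 bits
compressed_size = n_symbols * avg_code_len = 7549 * 2.44 = 18419.56 bits
ratio = original_size / compressed_size = 60392 / 18419.56 = 3.2787

Compression ratio = 3.2787


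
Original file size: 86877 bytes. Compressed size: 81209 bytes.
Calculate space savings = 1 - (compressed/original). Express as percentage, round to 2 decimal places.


ratio = compressed/original = 81209/86877 = 0.934758
savings = 1 - ratio = 1 - 0.934758 = 0.065242
as a percentage: 0.065242 * 100 = 6.52%

Space savings = 1 - 81209/86877 = 6.52%


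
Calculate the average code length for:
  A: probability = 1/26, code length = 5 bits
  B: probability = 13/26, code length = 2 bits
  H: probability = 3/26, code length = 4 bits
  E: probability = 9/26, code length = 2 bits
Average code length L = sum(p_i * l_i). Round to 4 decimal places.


Weighted contributions p_i * l_i:
  A: (1/26) * 5 = 5/26
  B: (13/26) * 2 = 26/26
  H: (3/26) * 4 = 12/26
  E: (9/26) * 2 = 18/26
Sum = (5 + 26 + 12 + 18)/26 = 61/26

L = 61/26 = 2.3462 bits/symbol


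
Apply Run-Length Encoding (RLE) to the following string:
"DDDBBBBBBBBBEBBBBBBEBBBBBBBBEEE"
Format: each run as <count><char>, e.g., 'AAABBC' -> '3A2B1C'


Scanning runs left to right:
  i=0: run of 'D' x 3 -> '3D'
  i=3: run of 'B' x 9 -> '9B'
  i=12: run of 'E' x 1 -> '1E'
  i=13: run of 'B' x 6 -> '6B'
  i=19: run of 'E' x 1 -> '1E'
  i=20: run of 'B' x 8 -> '8B'
  i=28: run of 'E' x 3 -> '3E'

RLE = 3D9B1E6B1E8B3E


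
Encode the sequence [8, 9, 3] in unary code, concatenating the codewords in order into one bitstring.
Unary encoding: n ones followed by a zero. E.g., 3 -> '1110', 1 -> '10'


Encode each number as n ones followed by a terminating 0:
  8 -> 111111110 (9 bits)
  9 -> 1111111110 (10 bits)
  3 -> 1110 (4 bits)
Total length = 9 + 10 + 4 = 23 bits.

Unary([8, 9, 3]) = 11111111011111111101110 (23 bits)


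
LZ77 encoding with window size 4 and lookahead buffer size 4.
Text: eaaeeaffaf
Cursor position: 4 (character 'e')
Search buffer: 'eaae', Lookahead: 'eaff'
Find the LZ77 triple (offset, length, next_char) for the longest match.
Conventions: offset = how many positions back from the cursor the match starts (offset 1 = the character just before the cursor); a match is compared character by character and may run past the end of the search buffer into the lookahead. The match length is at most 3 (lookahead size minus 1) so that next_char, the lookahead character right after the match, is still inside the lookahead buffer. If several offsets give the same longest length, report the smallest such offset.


Try each offset into the search buffer:
  offset=1 (pos 3, char 'e'): match length 1
  offset=2 (pos 2, char 'a'): match length 0
  offset=3 (pos 1, char 'a'): match length 0
  offset=4 (pos 0, char 'e'): match length 2
Longest match has length 2 at offset 4.
next_char = character at position 4 + 2 = 6 -> 'f'

Best match: offset=4, length=2 (matching 'ea' starting at position 0)
LZ77 triple: (4, 2, 'f')


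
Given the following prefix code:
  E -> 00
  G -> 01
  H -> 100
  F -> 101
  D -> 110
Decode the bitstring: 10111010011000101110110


Decoding step by step:
Bits 101 -> F
Bits 110 -> D
Bits 100 -> H
Bits 110 -> D
Bits 00 -> E
Bits 101 -> F
Bits 110 -> D
Bits 110 -> D


Decoded message: FDHDEFDD


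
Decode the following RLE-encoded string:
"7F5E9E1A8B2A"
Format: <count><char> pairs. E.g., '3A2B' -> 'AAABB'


Expanding each <count><char> pair:
  7F -> 'FFFFFFF'
  5E -> 'EEEEE'
  9E -> 'EEEEEEEEE'
  1A -> 'A'
  8B -> 'BBBBBBBB'
  2A -> 'AA'

Decoded = FFFFFFFEEEEEEEEEEEEEEABBBBBBBBAA


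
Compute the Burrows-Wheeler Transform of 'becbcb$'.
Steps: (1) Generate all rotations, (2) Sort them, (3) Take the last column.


Rotations (sorted):
  0: $becbcb -> last char: b
  1: b$becbc -> last char: c
  2: bcb$bec -> last char: c
  3: becbcb$ -> last char: $
  4: cb$becb -> last char: b
  5: cbcb$be -> last char: e
  6: ecbcb$b -> last char: b


BWT = bcc$beb


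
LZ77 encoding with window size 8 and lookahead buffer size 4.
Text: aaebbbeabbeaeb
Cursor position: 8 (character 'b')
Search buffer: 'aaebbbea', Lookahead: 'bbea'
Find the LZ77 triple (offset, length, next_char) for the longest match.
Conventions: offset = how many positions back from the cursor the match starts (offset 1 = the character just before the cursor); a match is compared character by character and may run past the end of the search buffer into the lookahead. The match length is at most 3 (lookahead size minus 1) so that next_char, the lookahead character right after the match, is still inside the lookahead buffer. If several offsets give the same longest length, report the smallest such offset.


Try each offset into the search buffer:
  offset=1 (pos 7, char 'a'): match length 0
  offset=2 (pos 6, char 'e'): match length 0
  offset=3 (pos 5, char 'b'): match length 1
  offset=4 (pos 4, char 'b'): match length 3
  offset=5 (pos 3, char 'b'): match length 2
  offset=6 (pos 2, char 'e'): match length 0
  offset=7 (pos 1, char 'a'): match length 0
  offset=8 (pos 0, char 'a'): match length 0
Longest match has length 3 at offset 4.
next_char = character at position 8 + 3 = 11 -> 'a'

Best match: offset=4, length=3 (matching 'bbe' starting at position 4)
LZ77 triple: (4, 3, 'a')


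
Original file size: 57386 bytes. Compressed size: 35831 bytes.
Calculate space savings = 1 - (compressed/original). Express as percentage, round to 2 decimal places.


ratio = compressed/original = 35831/57386 = 0.624386
savings = 1 - ratio = 1 - 0.624386 = 0.375614
as a percentage: 0.375614 * 100 = 37.56%

Space savings = 1 - 35831/57386 = 37.56%


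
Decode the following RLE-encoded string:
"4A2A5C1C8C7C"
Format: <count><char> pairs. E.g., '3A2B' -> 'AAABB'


Expanding each <count><char> pair:
  4A -> 'AAAA'
  2A -> 'AA'
  5C -> 'CCCCC'
  1C -> 'C'
  8C -> 'CCCCCCCC'
  7C -> 'CCCCCCC'

Decoded = AAAAAACCCCCCCCCCCCCCCCCCCCC


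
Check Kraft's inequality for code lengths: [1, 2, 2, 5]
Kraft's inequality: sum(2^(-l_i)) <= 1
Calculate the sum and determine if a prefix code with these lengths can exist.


Sum = 2^(-1) + 2^(-2) + 2^(-2) + 2^(-5)
    = 0.5 + 0.25 + 0.25 + 0.03125
    = 33/32 = 1.03125
Since 1.03125 > 1, Kraft's inequality is NOT satisfied.
A prefix code with these lengths CANNOT exist.

Kraft sum = 1.03125. Not satisfied.


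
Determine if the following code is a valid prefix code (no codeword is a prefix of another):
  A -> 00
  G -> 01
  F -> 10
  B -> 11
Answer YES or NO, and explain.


Checking each pair (does one codeword prefix another?):
  A='00' vs G='01': no prefix
  A='00' vs F='10': no prefix
  A='00' vs B='11': no prefix
  G='01' vs A='00': no prefix
  G='01' vs F='10': no prefix
  G='01' vs B='11': no prefix
  F='10' vs A='00': no prefix
  F='10' vs G='01': no prefix
  F='10' vs B='11': no prefix
  B='11' vs A='00': no prefix
  B='11' vs G='01': no prefix
  B='11' vs F='10': no prefix
No violation found over all pairs.

YES -- this is a valid prefix code. No codeword is a prefix of any other codeword.


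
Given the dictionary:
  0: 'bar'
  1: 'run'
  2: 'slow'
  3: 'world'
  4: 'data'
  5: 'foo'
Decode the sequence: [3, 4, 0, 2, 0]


Look up each index in the dictionary:
  3 -> 'world'
  4 -> 'data'
  0 -> 'bar'
  2 -> 'slow'
  0 -> 'bar'

Decoded: "world data bar slow bar"


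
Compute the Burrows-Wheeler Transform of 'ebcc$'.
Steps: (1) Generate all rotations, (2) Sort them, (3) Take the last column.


Rotations (sorted):
  0: $ebcc -> last char: c
  1: bcc$e -> last char: e
  2: c$ebc -> last char: c
  3: cc$eb -> last char: b
  4: ebcc$ -> last char: $


BWT = cecb$


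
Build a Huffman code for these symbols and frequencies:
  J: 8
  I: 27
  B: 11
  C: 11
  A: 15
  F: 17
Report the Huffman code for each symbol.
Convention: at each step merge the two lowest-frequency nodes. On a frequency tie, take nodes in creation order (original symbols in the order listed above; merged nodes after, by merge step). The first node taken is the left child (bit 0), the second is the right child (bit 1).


Huffman tree construction:
Step 1: Merge J(8) + B(11) = 19
Step 2: Merge C(11) + A(15) = 26
Step 3: Merge F(17) + (J+B)(19) = 36
Step 4: Merge (C+A)(26) + I(27) = 53
Step 5: Merge (F+(J+B))(36) + ((C+A)+I)(53) = 89
Read each symbol's code off the tree from the root (left child = 0, right child = 1).

Codes:
  J: 010 (length 3)
  I: 11 (length 2)
  B: 011 (length 3)
  C: 100 (length 3)
  A: 101 (length 3)
  F: 00 (length 2)
Average code length: 223/89 = 2.5056 bits/symbol


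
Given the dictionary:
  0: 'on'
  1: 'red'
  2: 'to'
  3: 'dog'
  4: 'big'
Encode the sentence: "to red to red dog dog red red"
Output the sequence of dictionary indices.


Look up each word in the dictionary:
  'to' -> 2
  'red' -> 1
  'to' -> 2
  'red' -> 1
  'dog' -> 3
  'dog' -> 3
  'red' -> 1
  'red' -> 1

Encoded: [2, 1, 2, 1, 3, 3, 1, 1]


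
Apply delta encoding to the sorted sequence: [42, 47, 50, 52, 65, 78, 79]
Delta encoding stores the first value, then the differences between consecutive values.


First value: 42
Deltas:
  47 - 42 = 5
  50 - 47 = 3
  52 - 50 = 2
  65 - 52 = 13
  78 - 65 = 13
  79 - 78 = 1


Delta encoded: [42, 5, 3, 2, 13, 13, 1]


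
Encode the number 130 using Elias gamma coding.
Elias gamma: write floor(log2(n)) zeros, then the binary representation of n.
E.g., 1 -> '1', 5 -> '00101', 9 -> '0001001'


num_bits = floor(log2(130)) + 1 = 8
leading_zeros = num_bits - 1 = 7
binary(130) = 10000010

Elias gamma(130) = '0000000' + '10000010' = 000000010000010 (15 bits)


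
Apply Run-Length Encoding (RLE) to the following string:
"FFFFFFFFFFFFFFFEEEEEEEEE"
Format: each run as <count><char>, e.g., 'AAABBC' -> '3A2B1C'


Scanning runs left to right:
  i=0: run of 'F' x 15 -> '15F'
  i=15: run of 'E' x 9 -> '9E'

RLE = 15F9E


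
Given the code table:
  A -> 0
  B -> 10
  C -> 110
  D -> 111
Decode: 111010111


Decoding:
111 -> D
0 -> A
10 -> B
111 -> D


Result: DABD


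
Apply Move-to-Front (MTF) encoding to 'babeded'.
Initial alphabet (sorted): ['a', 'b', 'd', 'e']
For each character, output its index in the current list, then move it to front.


MTF encoding:
'b': index 1 in ['a', 'b', 'd', 'e'] -> ['b', 'a', 'd', 'e']
'a': index 1 in ['b', 'a', 'd', 'e'] -> ['a', 'b', 'd', 'e']
'b': index 1 in ['a', 'b', 'd', 'e'] -> ['b', 'a', 'd', 'e']
'e': index 3 in ['b', 'a', 'd', 'e'] -> ['e', 'b', 'a', 'd']
'd': index 3 in ['e', 'b', 'a', 'd'] -> ['d', 'e', 'b', 'a']
'e': index 1 in ['d', 'e', 'b', 'a'] -> ['e', 'd', 'b', 'a']
'd': index 1 in ['e', 'd', 'b', 'a'] -> ['d', 'e', 'b', 'a']


Output: [1, 1, 1, 3, 3, 1, 1]


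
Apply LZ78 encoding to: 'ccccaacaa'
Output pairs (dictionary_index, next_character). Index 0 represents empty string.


LZ78 encoding steps:
Dictionary: {0: ''}
Step 1: w='' (idx 0), next='c' -> output (0, 'c'), add 'c' as idx 1
Step 2: w='c' (idx 1), next='c' -> output (1, 'c'), add 'cc' as idx 2
Step 3: w='c' (idx 1), next='a' -> output (1, 'a'), add 'ca' as idx 3
Step 4: w='' (idx 0), next='a' -> output (0, 'a'), add 'a' as idx 4
Step 5: w='ca' (idx 3), next='a' -> output (3, 'a'), add 'caa' as idx 5


Encoded: [(0, 'c'), (1, 'c'), (1, 'a'), (0, 'a'), (3, 'a')]


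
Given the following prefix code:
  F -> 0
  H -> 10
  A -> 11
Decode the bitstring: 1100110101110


Decoding step by step:
Bits 11 -> A
Bits 0 -> F
Bits 0 -> F
Bits 11 -> A
Bits 0 -> F
Bits 10 -> H
Bits 11 -> A
Bits 10 -> H


Decoded message: AFFAFHAH


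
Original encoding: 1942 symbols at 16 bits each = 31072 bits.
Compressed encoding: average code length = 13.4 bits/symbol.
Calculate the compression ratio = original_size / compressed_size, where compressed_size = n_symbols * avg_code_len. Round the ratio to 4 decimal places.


original_size = n_symbols * orig_bits = 1942 * 16 = 31072 bits
compressed_size = n_symbols * avg_code_len = 1942 * 13.4 = 26022.8 bits
ratio = original_size / compressed_size = 31072 / 26022.8 = 1.194

Compression ratio = 1.194


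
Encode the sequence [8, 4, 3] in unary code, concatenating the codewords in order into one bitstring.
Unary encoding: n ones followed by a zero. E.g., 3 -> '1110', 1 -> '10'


Encode each number as n ones followed by a terminating 0:
  8 -> 111111110 (9 bits)
  4 -> 11110 (5 bits)
  3 -> 1110 (4 bits)
Total length = 9 + 5 + 4 = 18 bits.

Unary([8, 4, 3]) = 111111110111101110 (18 bits)


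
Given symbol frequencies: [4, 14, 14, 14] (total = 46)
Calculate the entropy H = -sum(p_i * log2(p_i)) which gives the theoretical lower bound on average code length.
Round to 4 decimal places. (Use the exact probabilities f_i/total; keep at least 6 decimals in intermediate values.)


Per-symbol terms -p_i * log2(p_i) with p_i = f_i/46:
  p = 4/46 = 0.086957: log2(p) = -3.523562, -p*log2(p) = 0.306397
  p = 14/46 = 0.304348: log2(p) = -1.716207, -p*log2(p) = 0.522324
  p = 14/46 = 0.304348: log2(p) = -1.716207, -p*log2(p) = 0.522324
  p = 14/46 = 0.304348: log2(p) = -1.716207, -p*log2(p) = 0.522324
H = 0.306397 + 0.522324 + 0.522324 + 0.522324 = 1.873369

H = 1.8734 bits/symbol


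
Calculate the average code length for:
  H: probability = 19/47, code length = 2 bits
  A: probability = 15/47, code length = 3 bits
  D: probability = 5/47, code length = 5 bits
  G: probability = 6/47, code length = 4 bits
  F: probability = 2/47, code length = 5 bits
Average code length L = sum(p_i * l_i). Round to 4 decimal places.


Weighted contributions p_i * l_i:
  H: (19/47) * 2 = 38/47
  A: (15/47) * 3 = 45/47
  D: (5/47) * 5 = 25/47
  G: (6/47) * 4 = 24/47
  F: (2/47) * 5 = 10/47
Sum = (38 + 45 + 25 + 24 + 10)/47 = 142/47

L = 142/47 = 3.0213 bits/symbol


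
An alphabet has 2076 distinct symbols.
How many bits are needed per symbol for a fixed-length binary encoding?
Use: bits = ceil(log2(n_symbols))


log2(2076) = 11.0196
Bracket: 2^11 = 2048 < 2076 <= 2^12 = 4096
So ceil(log2(2076)) = 12

bits = ceil(log2(2076)) = ceil(11.0196) = 12 bits


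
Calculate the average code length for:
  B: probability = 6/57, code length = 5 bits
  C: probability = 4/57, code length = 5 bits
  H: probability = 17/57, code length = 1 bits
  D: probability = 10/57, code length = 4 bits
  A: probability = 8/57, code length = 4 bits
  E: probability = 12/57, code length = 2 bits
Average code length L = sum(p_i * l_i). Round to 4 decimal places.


Weighted contributions p_i * l_i:
  B: (6/57) * 5 = 30/57
  C: (4/57) * 5 = 20/57
  H: (17/57) * 1 = 17/57
  D: (10/57) * 4 = 40/57
  A: (8/57) * 4 = 32/57
  E: (12/57) * 2 = 24/57
Sum = (30 + 20 + 17 + 40 + 32 + 24)/57 = 163/57

L = 163/57 = 2.8596 bits/symbol


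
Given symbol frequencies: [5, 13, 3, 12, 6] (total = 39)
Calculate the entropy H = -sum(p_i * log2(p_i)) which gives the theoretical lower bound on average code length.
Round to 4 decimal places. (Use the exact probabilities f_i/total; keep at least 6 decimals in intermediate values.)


Per-symbol terms -p_i * log2(p_i) with p_i = f_i/39:
  p = 5/39 = 0.128205: log2(p) = -2.963474, -p*log2(p) = 0.379933
  p = 13/39 = 0.333333: log2(p) = -1.584963, -p*log2(p) = 0.528321
  p = 3/39 = 0.076923: log2(p) = -3.700440, -p*log2(p) = 0.284649
  p = 12/39 = 0.307692: log2(p) = -1.700440, -p*log2(p) = 0.523212
  p = 6/39 = 0.153846: log2(p) = -2.700440, -p*log2(p) = 0.415452
H = 0.379933 + 0.528321 + 0.284649 + 0.523212 + 0.415452 = 2.131567

H = 2.1316 bits/symbol


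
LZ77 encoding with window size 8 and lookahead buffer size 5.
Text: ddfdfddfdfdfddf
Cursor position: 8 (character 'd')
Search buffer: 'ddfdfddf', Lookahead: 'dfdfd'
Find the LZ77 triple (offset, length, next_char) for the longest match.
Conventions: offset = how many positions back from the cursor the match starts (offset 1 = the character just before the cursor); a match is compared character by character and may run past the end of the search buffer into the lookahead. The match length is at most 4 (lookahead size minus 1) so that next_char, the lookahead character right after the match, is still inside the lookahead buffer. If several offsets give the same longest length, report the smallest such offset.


Try each offset into the search buffer:
  offset=1 (pos 7, char 'f'): match length 0
  offset=2 (pos 6, char 'd'): match length 4
  offset=3 (pos 5, char 'd'): match length 1
  offset=4 (pos 4, char 'f'): match length 0
  offset=5 (pos 3, char 'd'): match length 3
  offset=6 (pos 2, char 'f'): match length 0
  offset=7 (pos 1, char 'd'): match length 4
  offset=8 (pos 0, char 'd'): match length 1
Longest match has length 4, found at offsets 2, 7; take the smallest, offset 2.
next_char = character at position 8 + 4 = 12 -> 'd'

Best match: offset=2, length=4 (matching 'dfdf' starting at position 6)
LZ77 triple: (2, 4, 'd')
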